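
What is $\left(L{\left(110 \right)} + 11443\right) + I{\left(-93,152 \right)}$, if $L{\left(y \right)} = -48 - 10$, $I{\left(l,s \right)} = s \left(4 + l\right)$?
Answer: $-2143$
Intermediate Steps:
$L{\left(y \right)} = -58$ ($L{\left(y \right)} = -48 - 10 = -58$)
$\left(L{\left(110 \right)} + 11443\right) + I{\left(-93,152 \right)} = \left(-58 + 11443\right) + 152 \left(4 - 93\right) = 11385 + 152 \left(-89\right) = 11385 - 13528 = -2143$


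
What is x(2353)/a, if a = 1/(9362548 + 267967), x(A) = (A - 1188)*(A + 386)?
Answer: 30730347381525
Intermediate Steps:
x(A) = (-1188 + A)*(386 + A)
a = 1/9630515 ≈ 1.0384e-7
x(2353)/a = (-458568 + 2353² - 802*2353)/(1/9630515) = (-458568 + 5536609 - 1887106)*9630515 = 3190935*9630515 = 30730347381525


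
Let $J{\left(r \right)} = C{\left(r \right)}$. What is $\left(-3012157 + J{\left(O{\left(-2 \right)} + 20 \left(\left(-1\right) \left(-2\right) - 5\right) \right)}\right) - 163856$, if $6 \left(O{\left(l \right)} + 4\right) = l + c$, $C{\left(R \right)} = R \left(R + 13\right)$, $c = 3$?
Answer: $- \frac{114219653}{36} \approx -3.1728 \cdot 10^{6}$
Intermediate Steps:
$C{\left(R \right)} = R \left(13 + R\right)$
$O{\left(l \right)} = - \frac{7}{2} + \frac{l}{6}$ ($O{\left(l \right)} = -4 + \frac{l + 3}{6} = -4 + \frac{3 + l}{6} = -4 + \left(\frac{1}{2} + \frac{l}{6}\right) = - \frac{7}{2} + \frac{l}{6}$)
$J{\left(r \right)} = r \left(13 + r\right)$
$\left(-3012157 + J{\left(O{\left(-2 \right)} + 20 \left(\left(-1\right) \left(-2\right) - 5\right) \right)}\right) - 163856 = \left(-3012157 + \left(\left(- \frac{7}{2} + \frac{1}{6} \left(-2\right)\right) + 20 \left(\left(-1\right) \left(-2\right) - 5\right)\right) \left(13 + \left(\left(- \frac{7}{2} + \frac{1}{6} \left(-2\right)\right) + 20 \left(\left(-1\right) \left(-2\right) - 5\right)\right)\right)\right) - 163856 = \left(-3012157 + \left(\left(- \frac{7}{2} - \frac{1}{3}\right) + 20 \left(2 - 5\right)\right) \left(13 + \left(\left(- \frac{7}{2} - \frac{1}{3}\right) + 20 \left(2 - 5\right)\right)\right)\right) - 163856 = \left(-3012157 + \left(- \frac{23}{6} + 20 \left(-3\right)\right) \left(13 + \left(- \frac{23}{6} + 20 \left(-3\right)\right)\right)\right) - 163856 = \left(-3012157 + \left(- \frac{23}{6} - 60\right) \left(13 - \frac{383}{6}\right)\right) - 163856 = \left(-3012157 - \frac{383 \left(13 - \frac{383}{6}\right)}{6}\right) - 163856 = \left(-3012157 - - \frac{116815}{36}\right) - 163856 = \left(-3012157 + \frac{116815}{36}\right) - 163856 = - \frac{108320837}{36} - 163856 = - \frac{114219653}{36}$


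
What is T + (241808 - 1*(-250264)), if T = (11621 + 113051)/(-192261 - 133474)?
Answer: 160284948248/325735 ≈ 4.9207e+5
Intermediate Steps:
T = -124672/325735 (T = 124672/(-325735) = 124672*(-1/325735) = -124672/325735 ≈ -0.38274)
T + (241808 - 1*(-250264)) = -124672/325735 + (241808 - 1*(-250264)) = -124672/325735 + (241808 + 250264) = -124672/325735 + 492072 = 160284948248/325735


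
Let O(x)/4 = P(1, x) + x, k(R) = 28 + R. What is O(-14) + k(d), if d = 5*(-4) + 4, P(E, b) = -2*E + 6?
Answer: -28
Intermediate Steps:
P(E, b) = 6 - 2*E
d = -16 (d = -20 + 4 = -16)
O(x) = 16 + 4*x (O(x) = 4*((6 - 2*1) + x) = 4*((6 - 2) + x) = 4*(4 + x) = 16 + 4*x)
O(-14) + k(d) = (16 + 4*(-14)) + (28 - 16) = (16 - 56) + 12 = -40 + 12 = -28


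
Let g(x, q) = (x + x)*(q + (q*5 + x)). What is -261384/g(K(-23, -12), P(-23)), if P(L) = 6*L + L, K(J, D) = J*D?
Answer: 10891/15870 ≈ 0.68626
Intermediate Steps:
K(J, D) = D*J
P(L) = 7*L
g(x, q) = 2*x*(x + 6*q) (g(x, q) = (2*x)*(q + (5*q + x)) = (2*x)*(q + (x + 5*q)) = (2*x)*(x + 6*q) = 2*x*(x + 6*q))
-261384/g(K(-23, -12), P(-23)) = -261384*1/(552*(-12*(-23) + 6*(7*(-23)))) = -261384*1/(552*(276 + 6*(-161))) = -261384*1/(552*(276 - 966)) = -261384/(2*276*(-690)) = -261384/(-380880) = -261384*(-1/380880) = 10891/15870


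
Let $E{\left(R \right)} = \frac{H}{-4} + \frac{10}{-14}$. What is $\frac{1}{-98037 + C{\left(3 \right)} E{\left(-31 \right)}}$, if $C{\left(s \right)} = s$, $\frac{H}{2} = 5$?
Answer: $- \frac{14}{1372653} \approx -1.0199 \cdot 10^{-5}$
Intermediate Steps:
$H = 10$ ($H = 2 \cdot 5 = 10$)
$E{\left(R \right)} = - \frac{45}{14}$ ($E{\left(R \right)} = \frac{10}{-4} + \frac{10}{-14} = 10 \left(- \frac{1}{4}\right) + 10 \left(- \frac{1}{14}\right) = - \frac{5}{2} - \frac{5}{7} = - \frac{45}{14}$)
$\frac{1}{-98037 + C{\left(3 \right)} E{\left(-31 \right)}} = \frac{1}{-98037 + 3 \left(- \frac{45}{14}\right)} = \frac{1}{-98037 - \frac{135}{14}} = \frac{1}{- \frac{1372653}{14}} = - \frac{14}{1372653}$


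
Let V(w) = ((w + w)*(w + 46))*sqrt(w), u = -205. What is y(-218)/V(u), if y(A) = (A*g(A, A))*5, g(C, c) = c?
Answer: -23762*I*sqrt(205)/1336395 ≈ -0.25458*I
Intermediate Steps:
y(A) = 5*A**2 (y(A) = (A*A)*5 = A**2*5 = 5*A**2)
V(w) = 2*w**(3/2)*(46 + w) (V(w) = ((2*w)*(46 + w))*sqrt(w) = (2*w*(46 + w))*sqrt(w) = 2*w**(3/2)*(46 + w))
y(-218)/V(u) = (5*(-218)**2)/((2*(-205)**(3/2)*(46 - 205))) = (5*47524)/((2*(-205*I*sqrt(205))*(-159))) = 237620/((65190*I*sqrt(205))) = 237620*(-I*sqrt(205)/13363950) = -23762*I*sqrt(205)/1336395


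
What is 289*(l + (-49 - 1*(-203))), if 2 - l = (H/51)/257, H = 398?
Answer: 34752998/771 ≈ 45075.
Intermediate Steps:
l = 25816/13107 (l = 2 - 398/51/257 = 2 - 398*(1/51)/257 = 2 - 398/(51*257) = 2 - 1*398/13107 = 2 - 398/13107 = 25816/13107 ≈ 1.9696)
289*(l + (-49 - 1*(-203))) = 289*(25816/13107 + (-49 - 1*(-203))) = 289*(25816/13107 + (-49 + 203)) = 289*(25816/13107 + 154) = 289*(2044294/13107) = 34752998/771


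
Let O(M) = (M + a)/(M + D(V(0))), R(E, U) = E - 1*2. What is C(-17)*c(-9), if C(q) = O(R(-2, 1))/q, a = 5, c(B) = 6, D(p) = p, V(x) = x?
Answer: 3/34 ≈ 0.088235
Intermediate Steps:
R(E, U) = -2 + E (R(E, U) = E - 2 = -2 + E)
O(M) = (5 + M)/M (O(M) = (M + 5)/(M + 0) = (5 + M)/M)
C(q) = -1/(4*q) (C(q) = ((5 + (-2 - 2))/(-2 - 2))/q = ((5 - 4)/(-4))/q = (-¼*1)/q = -1/(4*q))
C(-17)*c(-9) = -¼/(-17)*6 = -¼*(-1/17)*6 = (1/68)*6 = 3/34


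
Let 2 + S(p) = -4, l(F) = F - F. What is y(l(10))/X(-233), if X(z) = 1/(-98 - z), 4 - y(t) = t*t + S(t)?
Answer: 1350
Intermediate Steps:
l(F) = 0
S(p) = -6 (S(p) = -2 - 4 = -6)
y(t) = 10 - t² (y(t) = 4 - (t*t - 6) = 4 - (t² - 6) = 4 - (-6 + t²) = 4 + (6 - t²) = 10 - t²)
y(l(10))/X(-233) = (10 - 1*0²)/((-1/(98 - 233))) = (10 - 1*0)/((-1/(-135))) = (10 + 0)/((-1*(-1/135))) = 10/(1/135) = 10*135 = 1350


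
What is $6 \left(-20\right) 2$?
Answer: $-240$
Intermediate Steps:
$6 \left(-20\right) 2 = \left(-120\right) 2 = -240$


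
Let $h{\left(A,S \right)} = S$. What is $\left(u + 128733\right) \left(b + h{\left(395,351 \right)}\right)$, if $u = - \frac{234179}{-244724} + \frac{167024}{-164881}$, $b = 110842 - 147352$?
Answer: $- \frac{187824952454877818025}{40350337844} \approx -4.6549 \cdot 10^{9}$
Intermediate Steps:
$b = -36510$
$u = - \frac{2263113677}{40350337844}$ ($u = \left(-234179\right) \left(- \frac{1}{244724}\right) + 167024 \left(- \frac{1}{164881}\right) = \frac{234179}{244724} - \frac{167024}{164881} = - \frac{2263113677}{40350337844} \approx -0.056087$)
$\left(u + 128733\right) \left(b + h{\left(395,351 \right)}\right) = \left(- \frac{2263113677}{40350337844} + 128733\right) \left(-36510 + 351\right) = \frac{5194417778557975}{40350337844} \left(-36159\right) = - \frac{187824952454877818025}{40350337844}$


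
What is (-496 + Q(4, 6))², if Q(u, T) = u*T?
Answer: 222784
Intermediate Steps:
Q(u, T) = T*u
(-496 + Q(4, 6))² = (-496 + 6*4)² = (-496 + 24)² = (-472)² = 222784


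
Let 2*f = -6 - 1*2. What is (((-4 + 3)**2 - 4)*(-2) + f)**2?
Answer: 4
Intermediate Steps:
f = -4 (f = (-6 - 1*2)/2 = (-6 - 2)/2 = (1/2)*(-8) = -4)
(((-4 + 3)**2 - 4)*(-2) + f)**2 = (((-4 + 3)**2 - 4)*(-2) - 4)**2 = (((-1)**2 - 4)*(-2) - 4)**2 = ((1 - 4)*(-2) - 4)**2 = (-3*(-2) - 4)**2 = (6 - 4)**2 = 2**2 = 4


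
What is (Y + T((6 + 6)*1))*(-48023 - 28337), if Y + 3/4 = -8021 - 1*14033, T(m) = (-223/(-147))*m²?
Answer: 81703577350/49 ≈ 1.6674e+9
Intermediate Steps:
T(m) = 223*m²/147 (T(m) = (-223*(-1/147))*m² = 223*m²/147)
Y = -88219/4 (Y = -¾ + (-8021 - 1*14033) = -¾ + (-8021 - 14033) = -¾ - 22054 = -88219/4 ≈ -22055.)
(Y + T((6 + 6)*1))*(-48023 - 28337) = (-88219/4 + 223*((6 + 6)*1)²/147)*(-48023 - 28337) = (-88219/4 + 223*(12*1)²/147)*(-76360) = (-88219/4 + (223/147)*12²)*(-76360) = (-88219/4 + (223/147)*144)*(-76360) = (-88219/4 + 10704/49)*(-76360) = -4279915/196*(-76360) = 81703577350/49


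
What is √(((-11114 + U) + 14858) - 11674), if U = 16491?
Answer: √8561 ≈ 92.526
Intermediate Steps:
√(((-11114 + U) + 14858) - 11674) = √(((-11114 + 16491) + 14858) - 11674) = √((5377 + 14858) - 11674) = √(20235 - 11674) = √8561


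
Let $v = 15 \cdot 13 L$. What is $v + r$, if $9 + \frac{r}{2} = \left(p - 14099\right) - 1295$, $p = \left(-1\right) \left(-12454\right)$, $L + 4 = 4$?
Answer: $-5898$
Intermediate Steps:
$L = 0$ ($L = -4 + 4 = 0$)
$v = 0$ ($v = 15 \cdot 13 \cdot 0 = 195 \cdot 0 = 0$)
$p = 12454$
$r = -5898$ ($r = -18 + 2 \left(\left(12454 - 14099\right) - 1295\right) = -18 + 2 \left(-1645 - 1295\right) = -18 + 2 \left(-2940\right) = -18 - 5880 = -5898$)
$v + r = 0 - 5898 = -5898$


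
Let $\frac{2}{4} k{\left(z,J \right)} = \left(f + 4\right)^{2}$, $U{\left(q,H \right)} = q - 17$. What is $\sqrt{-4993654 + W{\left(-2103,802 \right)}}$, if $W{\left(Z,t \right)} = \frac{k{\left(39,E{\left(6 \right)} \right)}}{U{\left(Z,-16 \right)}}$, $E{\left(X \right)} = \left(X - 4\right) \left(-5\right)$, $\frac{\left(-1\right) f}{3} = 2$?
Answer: $\frac{i \sqrt{350679352415}}{265} \approx 2234.6 i$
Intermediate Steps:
$f = -6$ ($f = \left(-3\right) 2 = -6$)
$U{\left(q,H \right)} = -17 + q$ ($U{\left(q,H \right)} = q - 17 = -17 + q$)
$E{\left(X \right)} = 20 - 5 X$ ($E{\left(X \right)} = \left(-4 + X\right) \left(-5\right) = 20 - 5 X$)
$k{\left(z,J \right)} = 8$ ($k{\left(z,J \right)} = 2 \left(-6 + 4\right)^{2} = 2 \left(-2\right)^{2} = 2 \cdot 4 = 8$)
$W{\left(Z,t \right)} = \frac{8}{-17 + Z}$
$\sqrt{-4993654 + W{\left(-2103,802 \right)}} = \sqrt{-4993654 + \frac{8}{-17 - 2103}} = \sqrt{-4993654 + \frac{8}{-2120}} = \sqrt{-4993654 + 8 \left(- \frac{1}{2120}\right)} = \sqrt{-4993654 - \frac{1}{265}} = \sqrt{- \frac{1323318311}{265}} = \frac{i \sqrt{350679352415}}{265}$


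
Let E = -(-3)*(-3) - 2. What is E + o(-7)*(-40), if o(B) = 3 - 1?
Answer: -91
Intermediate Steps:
E = -11 (E = -3*3 - 2 = -9 - 2 = -11)
o(B) = 2
E + o(-7)*(-40) = -11 + 2*(-40) = -11 - 80 = -91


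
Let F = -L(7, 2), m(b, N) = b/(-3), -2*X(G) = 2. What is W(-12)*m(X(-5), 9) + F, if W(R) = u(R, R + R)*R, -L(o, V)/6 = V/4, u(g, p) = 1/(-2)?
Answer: 5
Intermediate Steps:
u(g, p) = -1/2 (u(g, p) = 1*(-1/2) = -1/2)
X(G) = -1 (X(G) = -1/2*2 = -1)
L(o, V) = -3*V/2 (L(o, V) = -6*V/4 = -3*V/2)
m(b, N) = -b/3 (m(b, N) = b*(-1/3) = -b/3)
W(R) = -R/2
F = 3 (F = -(-3)*2/2 = -1*(-3) = 3)
W(-12)*m(X(-5), 9) + F = (-1/2*(-12))*(-1/3*(-1)) + 3 = 6*(1/3) + 3 = 2 + 3 = 5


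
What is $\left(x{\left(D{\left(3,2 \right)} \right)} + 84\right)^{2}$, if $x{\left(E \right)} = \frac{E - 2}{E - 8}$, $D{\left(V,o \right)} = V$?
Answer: $\frac{175561}{25} \approx 7022.4$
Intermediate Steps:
$x{\left(E \right)} = \frac{-2 + E}{-8 + E}$
$\left(x{\left(D{\left(3,2 \right)} \right)} + 84\right)^{2} = \left(\frac{-2 + 3}{-8 + 3} + 84\right)^{2} = \left(\frac{1}{-5} \cdot 1 + 84\right)^{2} = \left(\left(- \frac{1}{5}\right) 1 + 84\right)^{2} = \left(- \frac{1}{5} + 84\right)^{2} = \left(\frac{419}{5}\right)^{2} = \frac{175561}{25}$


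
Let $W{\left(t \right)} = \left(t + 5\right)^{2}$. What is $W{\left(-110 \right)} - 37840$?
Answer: $-26815$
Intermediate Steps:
$W{\left(t \right)} = \left(5 + t\right)^{2}$
$W{\left(-110 \right)} - 37840 = \left(5 - 110\right)^{2} - 37840 = \left(-105\right)^{2} - 37840 = 11025 - 37840 = -26815$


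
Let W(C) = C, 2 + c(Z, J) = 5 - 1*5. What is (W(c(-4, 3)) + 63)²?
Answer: 3721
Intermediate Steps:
c(Z, J) = -2 (c(Z, J) = -2 + (5 - 1*5) = -2 + (5 - 5) = -2 + 0 = -2)
(W(c(-4, 3)) + 63)² = (-2 + 63)² = 61² = 3721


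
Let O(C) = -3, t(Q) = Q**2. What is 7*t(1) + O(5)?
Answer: 4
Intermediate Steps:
7*t(1) + O(5) = 7*1**2 - 3 = 7*1 - 3 = 7 - 3 = 4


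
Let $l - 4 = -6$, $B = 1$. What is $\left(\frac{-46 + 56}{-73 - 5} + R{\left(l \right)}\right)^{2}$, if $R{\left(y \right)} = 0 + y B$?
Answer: $\frac{6889}{1521} \approx 4.5293$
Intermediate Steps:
$l = -2$ ($l = 4 - 6 = -2$)
$R{\left(y \right)} = y$ ($R{\left(y \right)} = 0 + y 1 = 0 + y = y$)
$\left(\frac{-46 + 56}{-73 - 5} + R{\left(l \right)}\right)^{2} = \left(\frac{-46 + 56}{-73 - 5} - 2\right)^{2} = \left(\frac{10}{-78} - 2\right)^{2} = \left(10 \left(- \frac{1}{78}\right) - 2\right)^{2} = \left(- \frac{5}{39} - 2\right)^{2} = \left(- \frac{83}{39}\right)^{2} = \frac{6889}{1521}$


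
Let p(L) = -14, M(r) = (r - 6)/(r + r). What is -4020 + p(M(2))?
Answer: -4034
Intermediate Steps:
M(r) = (-6 + r)/(2*r) (M(r) = (-6 + r)/((2*r)) = (-6 + r)*(1/(2*r)) = (-6 + r)/(2*r))
-4020 + p(M(2)) = -4020 - 14 = -4034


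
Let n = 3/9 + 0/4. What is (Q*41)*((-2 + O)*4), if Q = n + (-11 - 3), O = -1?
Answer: 6724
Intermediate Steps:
n = 1/3 (n = 3*(1/9) + 0*(1/4) = 1/3 + 0 = 1/3 ≈ 0.33333)
Q = -41/3 (Q = 1/3 + (-11 - 3) = 1/3 - 14 = -41/3 ≈ -13.667)
(Q*41)*((-2 + O)*4) = (-41/3*41)*((-2 - 1)*4) = -(-1681)*4 = -1681/3*(-12) = 6724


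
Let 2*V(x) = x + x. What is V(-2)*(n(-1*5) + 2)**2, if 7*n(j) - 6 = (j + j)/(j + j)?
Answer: -18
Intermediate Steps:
n(j) = 1 (n(j) = 6/7 + ((j + j)/(j + j))/7 = 6/7 + ((2*j)/((2*j)))/7 = 6/7 + ((2*j)*(1/(2*j)))/7 = 6/7 + (1/7)*1 = 6/7 + 1/7 = 1)
V(x) = x (V(x) = (x + x)/2 = (2*x)/2 = x)
V(-2)*(n(-1*5) + 2)**2 = -2*(1 + 2)**2 = -2*3**2 = -2*9 = -18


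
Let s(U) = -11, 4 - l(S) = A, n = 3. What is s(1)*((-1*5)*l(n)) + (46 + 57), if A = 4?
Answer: 103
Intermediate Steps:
l(S) = 0 (l(S) = 4 - 1*4 = 4 - 4 = 0)
s(1)*((-1*5)*l(n)) + (46 + 57) = -11*(-1*5)*0 + (46 + 57) = -(-55)*0 + 103 = -11*0 + 103 = 0 + 103 = 103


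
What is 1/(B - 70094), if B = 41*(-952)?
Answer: -1/109126 ≈ -9.1637e-6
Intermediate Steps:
B = -39032
1/(B - 70094) = 1/(-39032 - 70094) = 1/(-109126) = -1/109126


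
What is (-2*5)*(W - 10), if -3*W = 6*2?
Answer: 140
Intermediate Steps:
W = -4 (W = -2*2 = -1/3*12 = -4)
(-2*5)*(W - 10) = (-2*5)*(-4 - 10) = -10*(-14) = 140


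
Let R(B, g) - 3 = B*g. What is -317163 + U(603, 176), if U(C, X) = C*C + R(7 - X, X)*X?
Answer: -5187970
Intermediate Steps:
R(B, g) = 3 + B*g
U(C, X) = C**2 + X*(3 + X*(7 - X)) (U(C, X) = C*C + (3 + (7 - X)*X)*X = C**2 + (3 + X*(7 - X))*X = C**2 + X*(3 + X*(7 - X)))
-317163 + U(603, 176) = -317163 + (603**2 - 1*176*(-3 + 176*(-7 + 176))) = -317163 + (363609 - 1*176*(-3 + 176*169)) = -317163 + (363609 - 1*176*(-3 + 29744)) = -317163 + (363609 - 1*176*29741) = -317163 + (363609 - 5234416) = -317163 - 4870807 = -5187970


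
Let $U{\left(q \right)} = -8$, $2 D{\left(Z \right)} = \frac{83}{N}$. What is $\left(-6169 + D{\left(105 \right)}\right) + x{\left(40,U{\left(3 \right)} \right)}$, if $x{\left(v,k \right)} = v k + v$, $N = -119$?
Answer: $- \frac{1534945}{238} \approx -6449.4$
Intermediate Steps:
$D{\left(Z \right)} = - \frac{83}{238}$ ($D{\left(Z \right)} = \frac{83 \frac{1}{-119}}{2} = \frac{83 \left(- \frac{1}{119}\right)}{2} = \frac{1}{2} \left(- \frac{83}{119}\right) = - \frac{83}{238}$)
$x{\left(v,k \right)} = v + k v$ ($x{\left(v,k \right)} = k v + v = v + k v$)
$\left(-6169 + D{\left(105 \right)}\right) + x{\left(40,U{\left(3 \right)} \right)} = \left(-6169 - \frac{83}{238}\right) + 40 \left(1 - 8\right) = - \frac{1468305}{238} + 40 \left(-7\right) = - \frac{1468305}{238} - 280 = - \frac{1534945}{238}$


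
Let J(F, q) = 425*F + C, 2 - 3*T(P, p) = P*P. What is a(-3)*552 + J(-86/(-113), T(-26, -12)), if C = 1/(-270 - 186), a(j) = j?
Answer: -68663681/51528 ≈ -1332.6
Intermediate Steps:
C = -1/456 (C = 1/(-456) = -1/456 ≈ -0.0021930)
T(P, p) = ⅔ - P²/3 (T(P, p) = ⅔ - P*P/3 = ⅔ - P²/3)
J(F, q) = -1/456 + 425*F (J(F, q) = 425*F - 1/456 = -1/456 + 425*F)
a(-3)*552 + J(-86/(-113), T(-26, -12)) = -3*552 + (-1/456 + 425*(-86/(-113))) = -1656 + (-1/456 + 425*(-86*(-1/113))) = -1656 + (-1/456 + 425*(86/113)) = -1656 + (-1/456 + 36550/113) = -1656 + 16666687/51528 = -68663681/51528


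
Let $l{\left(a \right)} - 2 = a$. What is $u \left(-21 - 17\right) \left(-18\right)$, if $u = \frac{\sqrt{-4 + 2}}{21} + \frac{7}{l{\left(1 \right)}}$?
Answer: $1596 + \frac{228 i \sqrt{2}}{7} \approx 1596.0 + 46.063 i$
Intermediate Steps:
$l{\left(a \right)} = 2 + a$
$u = \frac{7}{3} + \frac{i \sqrt{2}}{21}$ ($u = \frac{\sqrt{-4 + 2}}{21} + \frac{7}{2 + 1} = \sqrt{-2} \cdot \frac{1}{21} + \frac{7}{3} = i \sqrt{2} \cdot \frac{1}{21} + 7 \cdot \frac{1}{3} = \frac{i \sqrt{2}}{21} + \frac{7}{3} = \frac{7}{3} + \frac{i \sqrt{2}}{21} \approx 2.3333 + 0.067343 i$)
$u \left(-21 - 17\right) \left(-18\right) = \left(\frac{7}{3} + \frac{i \sqrt{2}}{21}\right) \left(-21 - 17\right) \left(-18\right) = \left(\frac{7}{3} + \frac{i \sqrt{2}}{21}\right) \left(-38\right) \left(-18\right) = \left(- \frac{266}{3} - \frac{38 i \sqrt{2}}{21}\right) \left(-18\right) = 1596 + \frac{228 i \sqrt{2}}{7}$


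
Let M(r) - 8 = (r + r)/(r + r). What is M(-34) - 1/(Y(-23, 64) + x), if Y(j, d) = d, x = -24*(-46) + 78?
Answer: 11213/1246 ≈ 8.9992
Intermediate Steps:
x = 1182 (x = 1104 + 78 = 1182)
M(r) = 9 (M(r) = 8 + (r + r)/(r + r) = 8 + (2*r)/((2*r)) = 8 + (2*r)*(1/(2*r)) = 8 + 1 = 9)
M(-34) - 1/(Y(-23, 64) + x) = 9 - 1/(64 + 1182) = 9 - 1/1246 = 11213/1246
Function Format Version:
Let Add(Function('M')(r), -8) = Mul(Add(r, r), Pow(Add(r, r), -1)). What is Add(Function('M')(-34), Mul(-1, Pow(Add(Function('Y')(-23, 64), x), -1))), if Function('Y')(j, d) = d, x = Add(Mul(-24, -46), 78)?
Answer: Rational(11213, 1246) ≈ 8.9992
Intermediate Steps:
x = 1182 (x = Add(1104, 78) = 1182)
Function('M')(r) = 9 (Function('M')(r) = Add(8, Mul(Add(r, r), Pow(Add(r, r), -1))) = Add(8, Mul(Mul(2, r), Pow(Mul(2, r), -1))) = Add(8, Mul(Mul(2, r), Mul(Rational(1, 2), Pow(r, -1)))) = Add(8, 1) = 9)
Add(Function('M')(-34), Mul(-1, Pow(Add(Function('Y')(-23, 64), x), -1))) = Add(9, Mul(-1, Pow(Add(64, 1182), -1))) = Add(9, Mul(-1, Pow(1246, -1))) = Add(9, Mul(-1, Rational(1, 1246))) = Add(9, Rational(-1, 1246)) = Rational(11213, 1246)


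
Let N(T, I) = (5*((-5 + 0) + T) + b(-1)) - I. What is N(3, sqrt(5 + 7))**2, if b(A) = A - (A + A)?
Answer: 93 + 36*sqrt(3) ≈ 155.35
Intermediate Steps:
b(A) = -A (b(A) = A - 2*A = -A)
N(T, I) = -24 - I + 5*T (N(T, I) = (5*((-5 + 0) + T) - 1*(-1)) - I = (5*(-5 + T) + 1) - I = ((-25 + 5*T) + 1) - I = (-24 + 5*T) - I = -24 - I + 5*T)
N(3, sqrt(5 + 7))**2 = (-24 - sqrt(5 + 7) + 5*3)**2 = (-24 - sqrt(12) + 15)**2 = (-24 - 2*sqrt(3) + 15)**2 = (-9 - 2*sqrt(3))**2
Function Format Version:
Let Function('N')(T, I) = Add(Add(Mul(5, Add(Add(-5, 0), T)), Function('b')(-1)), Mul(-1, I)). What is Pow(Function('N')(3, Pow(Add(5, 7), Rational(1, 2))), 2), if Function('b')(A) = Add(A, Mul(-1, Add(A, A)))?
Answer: Add(93, Mul(36, Pow(3, Rational(1, 2)))) ≈ 155.35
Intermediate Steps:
Function('b')(A) = Mul(-1, A) (Function('b')(A) = Add(A, Mul(-1, Mul(2, A))) = Add(A, Mul(-2, A)) = Mul(-1, A))
Function('N')(T, I) = Add(-24, Mul(-1, I), Mul(5, T)) (Function('N')(T, I) = Add(Add(Mul(5, Add(Add(-5, 0), T)), Mul(-1, -1)), Mul(-1, I)) = Add(Add(Mul(5, Add(-5, T)), 1), Mul(-1, I)) = Add(Add(Add(-25, Mul(5, T)), 1), Mul(-1, I)) = Add(Add(-24, Mul(5, T)), Mul(-1, I)) = Add(-24, Mul(-1, I), Mul(5, T)))
Pow(Function('N')(3, Pow(Add(5, 7), Rational(1, 2))), 2) = Pow(Add(-24, Mul(-1, Pow(Add(5, 7), Rational(1, 2))), Mul(5, 3)), 2) = Pow(Add(-24, Mul(-1, Pow(12, Rational(1, 2))), 15), 2) = Pow(Add(-24, Mul(-1, Mul(2, Pow(3, Rational(1, 2)))), 15), 2) = Pow(Add(-24, Mul(-2, Pow(3, Rational(1, 2))), 15), 2) = Pow(Add(-9, Mul(-2, Pow(3, Rational(1, 2)))), 2)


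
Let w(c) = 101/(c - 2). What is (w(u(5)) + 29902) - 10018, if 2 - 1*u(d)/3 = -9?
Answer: 616505/31 ≈ 19887.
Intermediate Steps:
u(d) = 33 (u(d) = 6 - 3*(-9) = 6 + 27 = 33)
w(c) = 101/(-2 + c)
(w(u(5)) + 29902) - 10018 = (101/(-2 + 33) + 29902) - 10018 = (101/31 + 29902) - 10018 = 927063/31 - 10018 = 616505/31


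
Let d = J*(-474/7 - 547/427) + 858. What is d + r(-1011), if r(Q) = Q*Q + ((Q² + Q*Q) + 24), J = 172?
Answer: 1304646323/427 ≈ 3.0554e+6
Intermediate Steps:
r(Q) = 24 + 3*Q² (r(Q) = Q² + ((Q² + Q²) + 24) = Q² + (2*Q² + 24) = Q² + (24 + 2*Q²) = 24 + 3*Q²)
d = -4700926/427 (d = 172*(-474/7 - 547/427) + 858 = 172*(-29461/427) + 858 = -5067292/427 + 858 = -4700926/427 ≈ -11009.)
d + r(-1011) = -4700926/427 + (24 + 3*(-1011)²) = -4700926/427 + (24 + 3*1022121) = -4700926/427 + (24 + 3066363) = -4700926/427 + 3066387 = 1304646323/427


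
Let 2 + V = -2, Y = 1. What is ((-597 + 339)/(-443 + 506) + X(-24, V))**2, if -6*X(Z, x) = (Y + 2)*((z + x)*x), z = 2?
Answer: 28900/441 ≈ 65.533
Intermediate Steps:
V = -4 (V = -2 - 2 = -4)
X(Z, x) = -x*(2 + x)/2 (X(Z, x) = -(1 + 2)*(2 + x)*x/6 = -x*(2 + x)/2)
((-597 + 339)/(-443 + 506) + X(-24, V))**2 = ((-597 + 339)/(-443 + 506) - 1/2*(-4)*(2 - 4))**2 = (-258/63 - 1/2*(-4)*(-2))**2 = (-258*1/63 - 4)**2 = (-86/21 - 4)**2 = (-170/21)**2 = 28900/441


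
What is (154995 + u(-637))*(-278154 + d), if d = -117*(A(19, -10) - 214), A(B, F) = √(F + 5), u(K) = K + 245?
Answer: -39132492948 - 18088551*I*√5 ≈ -3.9132e+10 - 4.0447e+7*I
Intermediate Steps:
u(K) = 245 + K
A(B, F) = √(5 + F)
d = 25038 - 117*I*√5 (d = -117*(√(5 - 10) - 214) = -117*(√(-5) - 214) = -117*(I*√5 - 214) = -117*(-214 + I*√5) = 25038 - 117*I*√5 ≈ 25038.0 - 261.62*I)
(154995 + u(-637))*(-278154 + d) = (154995 + (245 - 637))*(-278154 + (25038 - 117*I*√5)) = (154995 - 392)*(-253116 - 117*I*√5) = 154603*(-253116 - 117*I*√5) = -39132492948 - 18088551*I*√5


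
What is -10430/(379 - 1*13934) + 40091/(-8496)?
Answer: -90964045/23032656 ≈ -3.9494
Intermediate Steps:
-10430/(379 - 1*13934) + 40091/(-8496) = -10430/(379 - 13934) + 40091*(-1/8496) = -10430/(-13555) - 40091/8496 = -10430*(-1/13555) - 40091/8496 = 2086/2711 - 40091/8496 = -90964045/23032656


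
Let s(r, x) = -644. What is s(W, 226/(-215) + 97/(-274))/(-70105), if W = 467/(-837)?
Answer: 92/10015 ≈ 0.0091862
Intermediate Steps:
W = -467/837 (W = 467*(-1/837) = -467/837 ≈ -0.55795)
s(W, 226/(-215) + 97/(-274))/(-70105) = -644/(-70105) = -644*(-1/70105) = 92/10015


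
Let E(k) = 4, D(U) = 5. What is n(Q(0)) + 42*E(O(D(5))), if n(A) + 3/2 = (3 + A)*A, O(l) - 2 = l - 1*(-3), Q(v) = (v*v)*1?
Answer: 333/2 ≈ 166.50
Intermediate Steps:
Q(v) = v² (Q(v) = v²*1 = v²)
O(l) = 5 + l (O(l) = 2 + (l - 1*(-3)) = 2 + (l + 3) = 2 + (3 + l) = 5 + l)
n(A) = -3/2 + A*(3 + A) (n(A) = -3/2 + (3 + A)*A = -3/2 + A*(3 + A))
n(Q(0)) + 42*E(O(D(5))) = (-3/2 + (0²)² + 3*0²) + 42*4 = (-3/2 + 0² + 3*0) + 168 = (-3/2 + 0 + 0) + 168 = -3/2 + 168 = 333/2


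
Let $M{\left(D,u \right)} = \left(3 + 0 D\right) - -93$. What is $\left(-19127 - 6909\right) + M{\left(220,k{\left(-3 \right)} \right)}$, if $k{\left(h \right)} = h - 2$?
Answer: $-25940$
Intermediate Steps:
$k{\left(h \right)} = -2 + h$
$M{\left(D,u \right)} = 96$ ($M{\left(D,u \right)} = \left(3 + 0\right) + 93 = 3 + 93 = 96$)
$\left(-19127 - 6909\right) + M{\left(220,k{\left(-3 \right)} \right)} = \left(-19127 - 6909\right) + 96 = -26036 + 96 = -25940$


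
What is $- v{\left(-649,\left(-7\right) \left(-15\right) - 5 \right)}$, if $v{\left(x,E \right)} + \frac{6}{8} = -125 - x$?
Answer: $- \frac{2093}{4} \approx -523.25$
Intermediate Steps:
$v{\left(x,E \right)} = - \frac{503}{4} - x$ ($v{\left(x,E \right)} = - \frac{3}{4} - \left(125 + x\right) = - \frac{503}{4} - x$)
$- v{\left(-649,\left(-7\right) \left(-15\right) - 5 \right)} = - (- \frac{503}{4} - -649) = - (- \frac{503}{4} + 649) = \left(-1\right) \frac{2093}{4} = - \frac{2093}{4}$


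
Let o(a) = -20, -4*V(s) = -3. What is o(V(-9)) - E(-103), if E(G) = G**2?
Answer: -10629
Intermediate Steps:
V(s) = 3/4 (V(s) = -1/4*(-3) = 3/4)
o(V(-9)) - E(-103) = -20 - 1*(-103)**2 = -20 - 1*10609 = -20 - 10609 = -10629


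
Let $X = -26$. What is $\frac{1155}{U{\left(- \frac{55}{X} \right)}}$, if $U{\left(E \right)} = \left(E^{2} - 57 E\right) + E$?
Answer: $- \frac{4732}{467} \approx -10.133$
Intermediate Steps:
$U{\left(E \right)} = E^{2} - 56 E$
$\frac{1155}{U{\left(- \frac{55}{X} \right)}} = \frac{1155}{- \frac{55}{-26} \left(-56 - \frac{55}{-26}\right)} = \frac{1155}{\left(-55\right) \left(- \frac{1}{26}\right) \left(-56 - - \frac{55}{26}\right)} = \frac{1155}{\frac{55}{26} \left(-56 + \frac{55}{26}\right)} = \frac{1155}{\frac{55}{26} \left(- \frac{1401}{26}\right)} = \frac{1155}{- \frac{77055}{676}} = 1155 \left(- \frac{676}{77055}\right) = - \frac{4732}{467}$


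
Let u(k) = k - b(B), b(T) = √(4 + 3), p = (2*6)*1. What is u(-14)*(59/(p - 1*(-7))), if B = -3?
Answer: -826/19 - 59*√7/19 ≈ -51.689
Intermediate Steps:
p = 12 (p = 12*1 = 12)
b(T) = √7
u(k) = k - √7
u(-14)*(59/(p - 1*(-7))) = (-14 - √7)*(59/(12 - 1*(-7))) = (-14 - √7)*(59/(12 + 7)) = (-14 - √7)*(59/19) = -826/19 - 59*√7/19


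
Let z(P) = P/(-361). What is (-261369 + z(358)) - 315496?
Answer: -208248623/361 ≈ -5.7687e+5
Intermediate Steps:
z(P) = -P/361 (z(P) = P*(-1/361) = -P/361)
(-261369 + z(358)) - 315496 = (-261369 - 1/361*358) - 315496 = (-261369 - 358/361) - 315496 = -94354567/361 - 315496 = -208248623/361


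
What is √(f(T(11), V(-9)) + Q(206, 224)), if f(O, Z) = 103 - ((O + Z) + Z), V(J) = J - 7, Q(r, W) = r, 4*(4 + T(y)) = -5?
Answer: √1385/2 ≈ 18.608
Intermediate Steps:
T(y) = -21/4 (T(y) = -4 + (¼)*(-5) = -4 - 5/4 = -21/4)
V(J) = -7 + J
f(O, Z) = 103 - O - 2*Z (f(O, Z) = 103 - (O + 2*Z) = 103 + (-O - 2*Z) = 103 - O - 2*Z)
√(f(T(11), V(-9)) + Q(206, 224)) = √((103 - 1*(-21/4) - 2*(-7 - 9)) + 206) = √((103 + 21/4 - 2*(-16)) + 206) = √((103 + 21/4 + 32) + 206) = √(561/4 + 206) = √(1385/4) = √1385/2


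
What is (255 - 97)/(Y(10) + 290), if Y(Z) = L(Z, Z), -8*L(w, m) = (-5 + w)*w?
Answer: 632/1135 ≈ 0.55683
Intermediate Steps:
L(w, m) = -w*(-5 + w)/8 (L(w, m) = -(-5 + w)*w/8 = -w*(-5 + w)/8)
Y(Z) = Z*(5 - Z)/8
(255 - 97)/(Y(10) + 290) = (255 - 97)/((1/8)*10*(5 - 1*10) + 290) = 158/((1/8)*10*(5 - 10) + 290) = 158/((1/8)*10*(-5) + 290) = 158/(-25/4 + 290) = 158/(1135/4) = 158*(4/1135) = 632/1135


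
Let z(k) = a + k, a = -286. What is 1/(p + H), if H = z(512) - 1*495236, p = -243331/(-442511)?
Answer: -442511/219047126779 ≈ -2.0202e-6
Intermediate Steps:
z(k) = -286 + k
p = 243331/442511 (p = -243331*(-1/442511) = 243331/442511 ≈ 0.54989)
H = -495010 (H = (-286 + 512) - 1*495236 = 226 - 495236 = -495010)
1/(p + H) = 1/(243331/442511 - 495010) = 1/(-219047126779/442511) = -442511/219047126779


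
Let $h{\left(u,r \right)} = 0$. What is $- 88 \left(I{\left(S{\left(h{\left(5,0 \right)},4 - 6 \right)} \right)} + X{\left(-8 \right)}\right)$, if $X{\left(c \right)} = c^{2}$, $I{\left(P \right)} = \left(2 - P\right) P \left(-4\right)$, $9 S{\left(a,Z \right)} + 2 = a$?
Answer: $- \frac{470272}{81} \approx -5805.8$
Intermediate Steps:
$S{\left(a,Z \right)} = - \frac{2}{9} + \frac{a}{9}$
$I{\left(P \right)} = - 4 P \left(2 - P\right)$ ($I{\left(P \right)} = P \left(2 - P\right) \left(-4\right) = - 4 P \left(2 - P\right)$)
$- 88 \left(I{\left(S{\left(h{\left(5,0 \right)},4 - 6 \right)} \right)} + X{\left(-8 \right)}\right) = - 88 \left(4 \left(- \frac{2}{9} + \frac{1}{9} \cdot 0\right) \left(-2 + \left(- \frac{2}{9} + \frac{1}{9} \cdot 0\right)\right) + \left(-8\right)^{2}\right) = - 88 \left(4 \left(- \frac{2}{9} + 0\right) \left(-2 + \left(- \frac{2}{9} + 0\right)\right) + 64\right) = - 88 \left(4 \left(- \frac{2}{9}\right) \left(-2 - \frac{2}{9}\right) + 64\right) = - 88 \left(4 \left(- \frac{2}{9}\right) \left(- \frac{20}{9}\right) + 64\right) = - 88 \left(\frac{160}{81} + 64\right) = \left(-88\right) \frac{5344}{81} = - \frac{470272}{81}$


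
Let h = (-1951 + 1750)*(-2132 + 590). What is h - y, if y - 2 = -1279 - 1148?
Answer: 312367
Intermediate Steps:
y = -2425 (y = 2 + (-1279 - 1148) = 2 - 2427 = -2425)
h = 309942 (h = -201*(-1542) = 309942)
h - y = 309942 - 1*(-2425) = 309942 + 2425 = 312367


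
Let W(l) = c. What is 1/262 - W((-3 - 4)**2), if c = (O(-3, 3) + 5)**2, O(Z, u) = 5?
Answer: -26199/262 ≈ -99.996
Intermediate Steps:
c = 100 (c = (5 + 5)**2 = 10**2 = 100)
W(l) = 100
1/262 - W((-3 - 4)**2) = 1/262 - 1*100 = 1/262 - 100 = -26199/262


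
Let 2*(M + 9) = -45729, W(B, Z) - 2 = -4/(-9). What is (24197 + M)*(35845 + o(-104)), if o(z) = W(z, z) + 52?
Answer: 855232465/18 ≈ 4.7513e+7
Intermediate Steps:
W(B, Z) = 22/9 (W(B, Z) = 2 - 4/(-9) = 2 - 4*(-⅑) = 2 + 4/9 = 22/9)
M = -45747/2 (M = -9 + (½)*(-45729) = -9 - 45729/2 = -45747/2 ≈ -22874.)
o(z) = 490/9 (o(z) = 22/9 + 52 = 490/9)
(24197 + M)*(35845 + o(-104)) = (24197 - 45747/2)*(35845 + 490/9) = (2647/2)*(323095/9) = 855232465/18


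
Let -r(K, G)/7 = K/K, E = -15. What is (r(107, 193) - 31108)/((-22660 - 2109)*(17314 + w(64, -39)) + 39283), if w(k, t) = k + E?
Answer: 31115/430024864 ≈ 7.2356e-5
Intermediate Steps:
w(k, t) = -15 + k (w(k, t) = k - 15 = -15 + k)
r(K, G) = -7 (r(K, G) = -7*K/K = -7*1 = -7)
(r(107, 193) - 31108)/((-22660 - 2109)*(17314 + w(64, -39)) + 39283) = (-7 - 31108)/((-22660 - 2109)*(17314 + (-15 + 64)) + 39283) = -31115/(-24769*(17314 + 49) + 39283) = -31115/(-24769*17363 + 39283) = -31115/(-430064147 + 39283) = -31115/(-430024864) = -31115*(-1/430024864) = 31115/430024864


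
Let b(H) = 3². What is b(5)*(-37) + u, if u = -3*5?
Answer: -348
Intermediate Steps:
b(H) = 9
u = -15
b(5)*(-37) + u = 9*(-37) - 15 = -333 - 15 = -348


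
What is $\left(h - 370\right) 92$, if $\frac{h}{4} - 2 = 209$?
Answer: $43608$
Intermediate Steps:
$h = 844$ ($h = 8 + 4 \cdot 209 = 8 + 836 = 844$)
$\left(h - 370\right) 92 = \left(844 - 370\right) 92 = 474 \cdot 92 = 43608$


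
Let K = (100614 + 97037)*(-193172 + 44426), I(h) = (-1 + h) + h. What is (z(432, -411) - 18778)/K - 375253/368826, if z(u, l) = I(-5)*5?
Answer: -919362880787365/903617419077633 ≈ -1.0174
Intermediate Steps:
I(h) = -1 + 2*h
z(u, l) = -55 (z(u, l) = (-1 + 2*(-5))*5 = (-1 - 10)*5 = -11*5 = -55)
K = -29399795646 (K = 197651*(-148746) = -29399795646)
(z(432, -411) - 18778)/K - 375253/368826 = (-55 - 18778)/(-29399795646) - 375253/368826 = -18833*(-1/29399795646) - 375253*1/368826 = 18833/29399795646 - 375253/368826 = -919362880787365/903617419077633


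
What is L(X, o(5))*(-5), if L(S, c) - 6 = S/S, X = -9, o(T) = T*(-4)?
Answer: -35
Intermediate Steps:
o(T) = -4*T
L(S, c) = 7 (L(S, c) = 6 + S/S = 6 + 1 = 7)
L(X, o(5))*(-5) = 7*(-5) = -35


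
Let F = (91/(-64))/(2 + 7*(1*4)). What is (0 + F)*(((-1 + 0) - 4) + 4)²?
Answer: -91/1920 ≈ -0.047396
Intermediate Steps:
F = -91/1920 (F = (91*(-1/64))/(2 + 7*4) = -91/(64*(2 + 28)) = -91/64/30 = -91/64*1/30 = -91/1920 ≈ -0.047396)
(0 + F)*(((-1 + 0) - 4) + 4)² = (0 - 91/1920)*(((-1 + 0) - 4) + 4)² = -91*((-1 - 4) + 4)²/1920 = -91*(-5 + 4)²/1920 = -91/1920*(-1)² = -91/1920*1 = -91/1920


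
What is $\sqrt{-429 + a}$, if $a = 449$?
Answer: $2 \sqrt{5} \approx 4.4721$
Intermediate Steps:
$\sqrt{-429 + a} = \sqrt{-429 + 449} = \sqrt{20} = 2 \sqrt{5}$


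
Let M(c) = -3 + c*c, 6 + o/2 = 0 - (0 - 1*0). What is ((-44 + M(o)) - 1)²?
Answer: 9216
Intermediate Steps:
o = -12 (o = -12 + 2*(0 - (0 - 1*0)) = -12 + 2*(0 - (0 + 0)) = -12 + 2*(0 - 1*0) = -12 + 2*(0 + 0) = -12 + 2*0 = -12 + 0 = -12)
M(c) = -3 + c²
((-44 + M(o)) - 1)² = ((-44 + (-3 + (-12)²)) - 1)² = ((-44 + (-3 + 144)) - 1)² = ((-44 + 141) - 1)² = (97 - 1)² = 96² = 9216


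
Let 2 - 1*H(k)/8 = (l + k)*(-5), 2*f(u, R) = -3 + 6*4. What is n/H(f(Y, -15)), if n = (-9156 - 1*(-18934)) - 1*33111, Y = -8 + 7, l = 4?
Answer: -23333/596 ≈ -39.149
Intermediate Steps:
Y = -1
f(u, R) = 21/2 (f(u, R) = (-3 + 6*4)/2 = (-3 + 24)/2 = (1/2)*21 = 21/2)
H(k) = 176 + 40*k (H(k) = 16 - 8*(4 + k)*(-5) = 16 - 8*(-20 - 5*k) = 16 + (160 + 40*k) = 176 + 40*k)
n = -23333 (n = (-9156 + 18934) - 33111 = 9778 - 33111 = -23333)
n/H(f(Y, -15)) = -23333/(176 + 40*(21/2)) = -23333/(176 + 420) = -23333/596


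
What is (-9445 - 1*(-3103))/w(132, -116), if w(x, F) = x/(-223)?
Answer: 235711/22 ≈ 10714.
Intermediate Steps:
w(x, F) = -x/223 (w(x, F) = x*(-1/223) = -x/223)
(-9445 - 1*(-3103))/w(132, -116) = (-9445 - 1*(-3103))/((-1/223*132)) = (-9445 + 3103)/(-132/223) = -6342*(-223/132) = 235711/22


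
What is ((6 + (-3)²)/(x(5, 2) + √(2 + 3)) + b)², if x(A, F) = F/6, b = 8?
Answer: 92687/968 + 41445*√5/968 ≈ 191.49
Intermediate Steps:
x(A, F) = F/6 (x(A, F) = F*(⅙) = F/6)
((6 + (-3)²)/(x(5, 2) + √(2 + 3)) + b)² = ((6 + (-3)²)/((⅙)*2 + √(2 + 3)) + 8)² = ((6 + 9)/(⅓ + √5) + 8)² = (15/(⅓ + √5) + 8)² = (8 + 15/(⅓ + √5))²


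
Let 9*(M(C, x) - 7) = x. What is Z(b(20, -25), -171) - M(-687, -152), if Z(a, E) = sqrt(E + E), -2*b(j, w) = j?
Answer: 89/9 + 3*I*sqrt(38) ≈ 9.8889 + 18.493*I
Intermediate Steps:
b(j, w) = -j/2
Z(a, E) = sqrt(2)*sqrt(E) (Z(a, E) = sqrt(2*E) = sqrt(2)*sqrt(E))
M(C, x) = 7 + x/9
Z(b(20, -25), -171) - M(-687, -152) = sqrt(2)*sqrt(-171) - (7 + (1/9)*(-152)) = sqrt(2)*(3*I*sqrt(19)) - (7 - 152/9) = 3*I*sqrt(38) - 1*(-89/9) = 3*I*sqrt(38) + 89/9 = 89/9 + 3*I*sqrt(38)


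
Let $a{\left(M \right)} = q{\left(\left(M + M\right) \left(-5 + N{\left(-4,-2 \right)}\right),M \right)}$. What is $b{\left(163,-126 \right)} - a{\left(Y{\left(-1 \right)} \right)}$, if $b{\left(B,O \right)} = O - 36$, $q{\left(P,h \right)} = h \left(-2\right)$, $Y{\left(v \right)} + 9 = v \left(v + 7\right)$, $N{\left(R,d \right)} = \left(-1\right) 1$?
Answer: $-192$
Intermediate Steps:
$N{\left(R,d \right)} = -1$
$Y{\left(v \right)} = -9 + v \left(7 + v\right)$ ($Y{\left(v \right)} = -9 + v \left(v + 7\right) = -9 + v \left(7 + v\right)$)
$q{\left(P,h \right)} = - 2 h$
$b{\left(B,O \right)} = -36 + O$ ($b{\left(B,O \right)} = O - 36 = -36 + O$)
$a{\left(M \right)} = - 2 M$
$b{\left(163,-126 \right)} - a{\left(Y{\left(-1 \right)} \right)} = \left(-36 - 126\right) - - 2 \left(-9 + \left(-1\right)^{2} + 7 \left(-1\right)\right) = -162 - - 2 \left(-9 + 1 - 7\right) = -162 - \left(-2\right) \left(-15\right) = -162 - 30 = -192$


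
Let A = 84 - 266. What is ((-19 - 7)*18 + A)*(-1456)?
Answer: 946400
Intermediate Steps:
A = -182
((-19 - 7)*18 + A)*(-1456) = ((-19 - 7)*18 - 182)*(-1456) = (-26*18 - 182)*(-1456) = (-468 - 182)*(-1456) = -650*(-1456) = 946400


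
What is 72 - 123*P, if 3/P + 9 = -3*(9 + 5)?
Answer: 1347/17 ≈ 79.235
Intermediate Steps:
P = -1/17 (P = 3/(-9 - 3*(9 + 5)) = 3/(-9 - 3*14) = 3/(-9 - 42) = 3/(-51) = 3*(-1/51) = -1/17 ≈ -0.058824)
72 - 123*P = 72 - 123*(-1/17) = 72 + 123/17 = 1347/17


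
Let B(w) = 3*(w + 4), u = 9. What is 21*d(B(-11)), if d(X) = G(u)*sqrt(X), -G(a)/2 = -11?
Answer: 462*I*sqrt(21) ≈ 2117.1*I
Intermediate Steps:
G(a) = 22 (G(a) = -2*(-11) = 22)
B(w) = 12 + 3*w (B(w) = 3*(4 + w) = 12 + 3*w)
d(X) = 22*sqrt(X)
21*d(B(-11)) = 21*(22*sqrt(12 + 3*(-11))) = 21*(22*sqrt(12 - 33)) = 21*(22*sqrt(-21)) = 21*(22*(I*sqrt(21))) = 21*(22*I*sqrt(21)) = 462*I*sqrt(21)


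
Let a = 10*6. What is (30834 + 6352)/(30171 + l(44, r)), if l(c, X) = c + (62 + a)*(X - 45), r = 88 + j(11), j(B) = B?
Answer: 37186/36803 ≈ 1.0104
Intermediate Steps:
a = 60
r = 99 (r = 88 + 11 = 99)
l(c, X) = -5490 + c + 122*X (l(c, X) = c + (62 + 60)*(X - 45) = c + 122*(-45 + X) = c + (-5490 + 122*X) = -5490 + c + 122*X)
(30834 + 6352)/(30171 + l(44, r)) = (30834 + 6352)/(30171 + (-5490 + 44 + 122*99)) = 37186/(30171 + (-5490 + 44 + 12078)) = 37186/(30171 + 6632) = 37186/36803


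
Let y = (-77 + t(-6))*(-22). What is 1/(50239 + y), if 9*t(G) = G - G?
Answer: 1/51933 ≈ 1.9256e-5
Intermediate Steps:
t(G) = 0 (t(G) = (G - G)/9 = (⅑)*0 = 0)
y = 1694 (y = (-77 + 0)*(-22) = -77*(-22) = 1694)
1/(50239 + y) = 1/(50239 + 1694) = 1/51933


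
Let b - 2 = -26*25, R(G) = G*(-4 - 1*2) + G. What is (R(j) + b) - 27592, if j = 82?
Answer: -28650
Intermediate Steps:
R(G) = -5*G (R(G) = G*(-4 - 2) + G = G*(-6) + G = -6*G + G = -5*G)
b = -648 (b = 2 - 26*25 = 2 - 650 = -648)
(R(j) + b) - 27592 = (-5*82 - 648) - 27592 = (-410 - 648) - 27592 = -1058 - 27592 = -28650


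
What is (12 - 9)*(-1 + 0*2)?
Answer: -3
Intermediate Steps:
(12 - 9)*(-1 + 0*2) = 3*(-1 + 0) = 3*(-1) = -3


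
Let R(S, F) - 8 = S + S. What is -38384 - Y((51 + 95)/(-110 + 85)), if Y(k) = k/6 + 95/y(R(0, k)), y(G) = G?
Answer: -23036941/600 ≈ -38395.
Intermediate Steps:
R(S, F) = 8 + 2*S (R(S, F) = 8 + (S + S) = 8 + 2*S)
Y(k) = 95/8 + k/6 (Y(k) = k/6 + 95/(8 + 2*0) = k*(1/6) + 95/(8 + 0) = k/6 + 95/8 = 95/8 + k/6)
-38384 - Y((51 + 95)/(-110 + 85)) = -38384 - (95/8 + ((51 + 95)/(-110 + 85))/6) = -38384 - (95/8 + (146/(-25))/6) = -38384 - (95/8 + (146*(-1/25))/6) = -38384 - (95/8 + (1/6)*(-146/25)) = -38384 - (95/8 - 73/75) = -38384 - 1*6541/600 = -38384 - 6541/600 = -23036941/600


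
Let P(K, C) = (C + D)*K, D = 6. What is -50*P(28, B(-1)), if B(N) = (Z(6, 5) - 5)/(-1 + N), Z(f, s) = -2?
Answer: -13300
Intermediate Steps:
B(N) = -7/(-1 + N) (B(N) = (-2 - 5)/(-1 + N) = -7/(-1 + N))
P(K, C) = K*(6 + C) (P(K, C) = (C + 6)*K = (6 + C)*K = K*(6 + C))
-50*P(28, B(-1)) = -1400*(6 - 7/(-1 - 1)) = -1400*(6 - 7/(-2)) = -1400*(6 - 7*(-½)) = -1400*(6 + 7/2) = -1400*19/2 = -50*266 = -13300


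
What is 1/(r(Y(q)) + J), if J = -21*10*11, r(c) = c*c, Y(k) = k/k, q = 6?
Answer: -1/2309 ≈ -0.00043309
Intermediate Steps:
Y(k) = 1
r(c) = c²
J = -2310 (J = -210*11 = -2310)
1/(r(Y(q)) + J) = 1/(1² - 2310) = 1/(1 - 2310) = 1/(-2309) = -1/2309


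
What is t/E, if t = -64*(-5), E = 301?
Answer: 320/301 ≈ 1.0631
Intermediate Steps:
t = 320
t/E = 320/301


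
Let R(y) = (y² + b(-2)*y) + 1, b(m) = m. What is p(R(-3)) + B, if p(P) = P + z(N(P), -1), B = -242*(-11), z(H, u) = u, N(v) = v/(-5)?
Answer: 2677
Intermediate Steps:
N(v) = -v/5 (N(v) = v*(-⅕) = -v/5)
B = 2662
R(y) = 1 + y² - 2*y (R(y) = (y² - 2*y) + 1 = 1 + y² - 2*y)
p(P) = -1 + P (p(P) = P - 1 = -1 + P)
p(R(-3)) + B = (-1 + (1 + (-3)² - 2*(-3))) + 2662 = (-1 + (1 + 9 + 6)) + 2662 = (-1 + 16) + 2662 = 15 + 2662 = 2677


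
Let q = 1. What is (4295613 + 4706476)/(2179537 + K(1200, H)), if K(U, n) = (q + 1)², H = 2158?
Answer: 9002089/2179541 ≈ 4.1303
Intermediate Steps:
K(U, n) = 4 (K(U, n) = (1 + 1)² = 2² = 4)
(4295613 + 4706476)/(2179537 + K(1200, H)) = (4295613 + 4706476)/(2179537 + 4) = 9002089/2179541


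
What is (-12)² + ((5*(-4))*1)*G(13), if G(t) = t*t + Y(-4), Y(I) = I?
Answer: -3156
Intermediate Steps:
G(t) = -4 + t² (G(t) = t*t - 4 = t² - 4 = -4 + t²)
(-12)² + ((5*(-4))*1)*G(13) = (-12)² + ((5*(-4))*1)*(-4 + 13²) = 144 + (-20*1)*(-4 + 169) = 144 - 20*165 = 144 - 3300 = -3156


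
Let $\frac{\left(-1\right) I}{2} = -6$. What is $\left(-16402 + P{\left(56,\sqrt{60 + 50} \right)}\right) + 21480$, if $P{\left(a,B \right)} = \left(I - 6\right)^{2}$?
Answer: $5114$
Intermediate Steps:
$I = 12$ ($I = \left(-2\right) \left(-6\right) = 12$)
$P{\left(a,B \right)} = 36$ ($P{\left(a,B \right)} = \left(12 - 6\right)^{2} = 6^{2} = 36$)
$\left(-16402 + P{\left(56,\sqrt{60 + 50} \right)}\right) + 21480 = \left(-16402 + 36\right) + 21480 = -16366 + 21480 = 5114$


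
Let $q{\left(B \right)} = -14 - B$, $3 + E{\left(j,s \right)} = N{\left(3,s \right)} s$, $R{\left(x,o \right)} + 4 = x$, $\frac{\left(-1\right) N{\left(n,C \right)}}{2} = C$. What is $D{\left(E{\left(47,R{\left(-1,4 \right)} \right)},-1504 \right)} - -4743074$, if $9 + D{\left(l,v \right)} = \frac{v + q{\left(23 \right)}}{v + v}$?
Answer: $\frac{14267141061}{3008} \approx 4.7431 \cdot 10^{6}$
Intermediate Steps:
$N{\left(n,C \right)} = - 2 C$
$R{\left(x,o \right)} = -4 + x$
$E{\left(j,s \right)} = -3 - 2 s^{2}$ ($E{\left(j,s \right)} = -3 + - 2 s s = -3 - 2 s^{2}$)
$D{\left(l,v \right)} = -9 + \frac{-37 + v}{2 v}$ ($D{\left(l,v \right)} = -9 + \frac{v - 37}{v + v} = -9 + \frac{v - 37}{2 v} = -9 + \left(v - 37\right) \frac{1}{2 v} = -9 + \left(-37 + v\right) \frac{1}{2 v} = -9 + \frac{-37 + v}{2 v}$)
$D{\left(E{\left(47,R{\left(-1,4 \right)} \right)},-1504 \right)} - -4743074 = \frac{-37 - -25568}{2 \left(-1504\right)} - -4743074 = \frac{1}{2} \left(- \frac{1}{1504}\right) \left(-37 + 25568\right) + 4743074 = \frac{1}{2} \left(- \frac{1}{1504}\right) 25531 + 4743074 = - \frac{25531}{3008} + 4743074 = \frac{14267141061}{3008}$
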